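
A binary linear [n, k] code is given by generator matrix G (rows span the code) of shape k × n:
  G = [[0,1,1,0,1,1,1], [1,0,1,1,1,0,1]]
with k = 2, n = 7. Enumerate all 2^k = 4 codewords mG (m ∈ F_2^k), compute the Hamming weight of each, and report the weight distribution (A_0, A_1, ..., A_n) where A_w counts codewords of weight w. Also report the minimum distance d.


Weight distribution: A_0 = 1, A_4 = 1, A_5 = 2. Minimum distance d = 4.

Enumerate all 2^2 = 4 messages m ∈ F_2^2.
For each, compute codeword c = mG in F_2^7, then tally its weight.
  m = 00 → c = 0000000, weight = 0.
  m = 10 → c = 0110111, weight = 5.
  m = 01 → c = 1011101, weight = 5.
  m = 11 → c = 1101010, weight = 4.
Tally weights:
  weight 0: 1 codewords.
  weight 4: 1 codewords.
  weight 5: 2 codewords.
Minimum distance d = smallest w > 0 with A_w > 0 = 4.
Sanity: Σ A_w = 4 = 2^2 = 4 ✓.


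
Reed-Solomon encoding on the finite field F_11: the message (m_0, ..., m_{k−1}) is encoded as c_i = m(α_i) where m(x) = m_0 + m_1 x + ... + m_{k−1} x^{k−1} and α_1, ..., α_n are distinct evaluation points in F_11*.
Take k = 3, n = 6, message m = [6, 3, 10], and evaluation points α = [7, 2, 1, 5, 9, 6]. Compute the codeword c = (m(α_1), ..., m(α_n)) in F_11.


c = [0, 8, 8, 7, 7, 10]

Message polynomial: m(x) = 6 + 3·x + 10·x^2 (mod 11).
For each evaluation point α_i, compute m(α_i) mod 11:
  α_1 = 7: Horner steps 10 → 7 → 0, so m(7) = 0.
  α_2 = 2: Horner steps 10 → 1 → 8, so m(2) = 8.
  α_3 = 1: Horner steps 10 → 2 → 8, so m(1) = 8.
  α_4 = 5: Horner steps 10 → 9 → 7, so m(5) = 7.
  α_5 = 9: Horner steps 10 → 5 → 7, so m(9) = 7.
  α_6 = 6: Horner steps 10 → 8 → 10, so m(6) = 10.
Codeword c = [0, 8, 8, 7, 7, 10] ∈ F_11^6.


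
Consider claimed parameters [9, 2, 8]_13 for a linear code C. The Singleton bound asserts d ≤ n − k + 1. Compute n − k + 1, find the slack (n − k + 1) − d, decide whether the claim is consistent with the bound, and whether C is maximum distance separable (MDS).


Singleton RHS = n − k + 1 = 8, slack = 0, bound satisfied, MDS.

Singleton bound: d ≤ n − k + 1.
Here n = 9, k = 2, so n − k + 1 = 8.
Given d = 8, check d ≤ 8: YES.
Slack = (n − k + 1) − d = 0.
The code is MDS (slack = 0).
Description: the claimed parameters are [9, 2, 8]_13; such a code would be MDS (meets Singleton bound).


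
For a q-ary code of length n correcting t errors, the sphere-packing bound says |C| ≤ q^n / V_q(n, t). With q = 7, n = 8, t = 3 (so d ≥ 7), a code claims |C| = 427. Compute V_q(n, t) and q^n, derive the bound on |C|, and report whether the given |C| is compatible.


V_q(n, t) = 13153, q^n = 5764801, Hamming bound = 438, |C| = 427 ≤ bound (satisfied).

Step 1: Compute V_q(n, t) = Σ_{j=0}^3 C(n, j) (q−1)^j.
  j = 0: C(8,0)·(6)^0 = 1·1 = 1.
  j = 1: C(8,1)·(6)^1 = 8·6 = 48.
  j = 2: C(8,2)·(6)^2 = 28·36 = 1008.
  j = 3: C(8,3)·(6)^3 = 56·216 = 12096.
  V_q(n, t) = 1 + 48 + 1008 + 12096 = 13153.
Step 2: q^n = 7^8 = 5764801.
Step 3: Hamming bound ⌊q^n / V_q(n,t)⌋ = ⌊5764801/13153⌋ = 438.
Step 4: Compare |C| = 427 to 438: satisfied.
The claimed |C| lies below the Hamming bound.


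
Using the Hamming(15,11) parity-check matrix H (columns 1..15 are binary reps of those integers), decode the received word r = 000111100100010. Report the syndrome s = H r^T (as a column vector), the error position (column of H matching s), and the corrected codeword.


s = (0, 1, 0, 0)^T, error position = 4, corrected codeword c = 000011100100010

Compute s = H r^T mod 2 one row at a time:
  s_1 = 0 + 0 + 1 + 0 + 0 + 0 + 1 + 0 = 2 ≡ 0 (mod 2).
  s_2 = 1 + 1 + 1 + 1 + 0 + 0 + 1 + 0 = 5 ≡ 1 (mod 2).
  s_3 = 0 + 0 + 1 + 1 + 1 + 0 + 1 + 0 = 4 ≡ 0 (mod 2).
  s_4 = 0 + 0 + 1 + 1 + 0 + 0 + 0 + 0 = 2 ≡ 0 (mod 2).
s = (0, 1, 0, 0)^T — this equals column 4 of H (binary 0100), so error is at position 4.
Correct: flip bit 4 of r = 000111100100010 to get c = 000011100100010.


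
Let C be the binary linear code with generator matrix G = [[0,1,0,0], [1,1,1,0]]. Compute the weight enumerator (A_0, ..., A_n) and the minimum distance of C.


Weight distribution: A_0 = 1, A_1 = 1, A_2 = 1, A_3 = 1. Minimum distance d = 1.

Enumerate all 2^2 = 4 messages m ∈ F_2^2.
For each, compute codeword c = mG in F_2^4, then tally its weight.
  m = 00 → c = 0000, weight = 0.
  m = 10 → c = 0100, weight = 1.
  m = 01 → c = 1110, weight = 3.
  m = 11 → c = 1010, weight = 2.
Tally weights:
  weight 0: 1 codewords.
  weight 1: 1 codewords.
  weight 2: 1 codewords.
  weight 3: 1 codewords.
Minimum distance d = smallest w > 0 with A_w > 0 = 1.
Sanity: Σ A_w = 4 = 2^2 = 4 ✓.


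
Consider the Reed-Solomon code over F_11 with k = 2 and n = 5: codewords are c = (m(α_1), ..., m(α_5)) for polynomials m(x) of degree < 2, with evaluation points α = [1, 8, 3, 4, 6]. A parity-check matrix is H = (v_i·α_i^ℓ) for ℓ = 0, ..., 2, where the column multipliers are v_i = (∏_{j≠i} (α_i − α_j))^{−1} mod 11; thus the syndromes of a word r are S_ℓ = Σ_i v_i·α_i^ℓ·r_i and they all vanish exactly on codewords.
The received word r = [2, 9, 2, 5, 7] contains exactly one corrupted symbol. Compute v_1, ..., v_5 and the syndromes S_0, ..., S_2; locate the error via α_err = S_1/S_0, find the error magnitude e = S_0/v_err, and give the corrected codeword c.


S = (3, 9, 5), error at position 3, error magnitude e = 9, c = [2, 9, 4, 5, 7].

Step 1: column multipliers v_i = (∏_{j≠i}(α_i − α_j))^{−1} mod 11.
  i = 1 (α = 1): (1−8)(1−3)(1−4)(1−6) = (−7)·(−2)·(−3)·(−5) = 210 ≡ 1, so v_1 = 1^{−1} = 1 (mod 11).
  i = 2 (α = 8): (8−1)(8−3)(8−4)(8−6) = 7·5·4·2 = 280 ≡ 5, so v_2 = 5^{−1} = 9 (mod 11).
  i = 3 (α = 3): (3−1)(3−8)(3−4)(3−6) = 2·(−5)·(−1)·(−3) = −30 ≡ 3, so v_3 = 3^{−1} = 4 (mod 11).
  i = 4 (α = 4): (4−1)(4−8)(4−3)(4−6) = 3·(−4)·1·(−2) = 24 ≡ 2, so v_4 = 2^{−1} = 6 (mod 11).
  i = 5 (α = 6): (6−1)(6−8)(6−3)(6−4) = 5·(−2)·3·2 = −60 ≡ 6, so v_5 = 6^{−1} = 2 (mod 11).
  v = [1, 9, 4, 6, 2].
Step 2: syndromes of r = [2, 9, 2, 5, 7] (all sums mod 11).
  S_0 = Σ v_i r_i = 1·2 + 9·9 + 4·2 + 6·5 + 2·7 = 135 ≡ 3.
  S_1 = Σ v_i α_i r_i = 1·1·2 + 9·8·9 + 4·3·2 + 6·4·5 + 2·6·7 = 878 ≡ 9.
  α_i^2 mod 11 = [1, 9, 9, 5, 3].
  S_2 = Σ v_i α_i^2 r_i = 1·1·2 + 9·9·9 + 4·9·2 + 6·5·5 + 2·3·7 = 995 ≡ 5.
  S = (3, 9, 5) ≠ 0, so r is not a codeword (an error is present).
Step 3: locate the error. For a single error e at position i, S_ℓ = v_i·e·α_i^ℓ, so α_err = S_1/S_0.
  S_0^{−1} = 3^{−1} = 4 (mod 11), so α_err = 9·4 = 36 ≡ 3 = α_3. Error position i = 3.
  Consistency check: S_2/S_1 = 5·5 = 25 ≡ 3 = α_err ✓ (single-error assumption holds).
Step 4: error magnitude e = S_0/v_3 = S_0·∏_{j≠3}(α_3 − α_j) = 3·3 = 9 ≡ 9 (mod 11).
Step 5: correct position 3: c_3 = r_3 − e = 2 − 9 ≡ 4 (mod 11). Hence c = [2, 9, 4, 5, 7].
  Check: interpolating c through the α_i gives m(x) = 1 + 1·x (degree < 2) with m(α_i) = c_i for every i, so c is indeed a codeword.


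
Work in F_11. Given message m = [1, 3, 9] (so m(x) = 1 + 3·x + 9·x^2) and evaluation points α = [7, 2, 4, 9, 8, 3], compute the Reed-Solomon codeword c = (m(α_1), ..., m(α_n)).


c = [1, 10, 3, 9, 7, 3]

Message polynomial: m(x) = 1 + 3·x + 9·x^2 (mod 11).
For each evaluation point α_i, compute m(α_i) mod 11:
  α_1 = 7: Horner steps 9 → 0 → 1, so m(7) = 1.
  α_2 = 2: Horner steps 9 → 10 → 10, so m(2) = 10.
  α_3 = 4: Horner steps 9 → 6 → 3, so m(4) = 3.
  α_4 = 9: Horner steps 9 → 7 → 9, so m(9) = 9.
  α_5 = 8: Horner steps 9 → 9 → 7, so m(8) = 7.
  α_6 = 3: Horner steps 9 → 8 → 3, so m(3) = 3.
Codeword c = [1, 10, 3, 9, 7, 3] ∈ F_11^6.


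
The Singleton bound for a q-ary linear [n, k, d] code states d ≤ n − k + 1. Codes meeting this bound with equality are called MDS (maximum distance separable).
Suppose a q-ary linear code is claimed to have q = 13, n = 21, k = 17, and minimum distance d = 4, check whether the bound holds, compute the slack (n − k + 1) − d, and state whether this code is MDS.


Singleton RHS = n − k + 1 = 5, slack = 1, bound satisfied, not MDS.

Singleton bound: d ≤ n − k + 1.
Here n = 21, k = 17, so n − k + 1 = 5.
Given d = 4, check d ≤ 5: YES.
Slack = (n − k + 1) − d = 1.
The code is NOT MDS (slack = 1 > 0).
Description: the claimed parameters are [21, 17, 4]_13; such a code would be non-MDS.


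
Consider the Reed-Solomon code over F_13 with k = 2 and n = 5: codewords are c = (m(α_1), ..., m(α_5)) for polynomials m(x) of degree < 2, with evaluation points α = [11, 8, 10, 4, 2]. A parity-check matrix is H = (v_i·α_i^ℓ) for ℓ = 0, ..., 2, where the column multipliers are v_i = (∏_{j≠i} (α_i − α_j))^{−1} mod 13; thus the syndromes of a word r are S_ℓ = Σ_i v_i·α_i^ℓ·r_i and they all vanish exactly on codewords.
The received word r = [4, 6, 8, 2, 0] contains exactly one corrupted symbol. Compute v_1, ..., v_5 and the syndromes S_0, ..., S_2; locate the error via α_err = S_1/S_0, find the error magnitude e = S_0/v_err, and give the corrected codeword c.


S = (3, 7, 12), error at position 1, error magnitude e = 8, c = [9, 6, 8, 2, 0].

Step 1: column multipliers v_i = (∏_{j≠i}(α_i − α_j))^{−1} mod 13.
  i = 1 (α = 11): (11−8)(11−10)(11−4)(11−2) = 3·1·7·9 = 189 ≡ 7, so v_1 = 7^{−1} = 2 (mod 13).
  i = 2 (α = 8): (8−11)(8−10)(8−4)(8−2) = (−3)·(−2)·4·6 = 144 ≡ 1, so v_2 = 1^{−1} = 1 (mod 13).
  i = 3 (α = 10): (10−11)(10−8)(10−4)(10−2) = (−1)·2·6·8 = −96 ≡ 8, so v_3 = 8^{−1} = 5 (mod 13).
  i = 4 (α = 4): (4−11)(4−8)(4−10)(4−2) = (−7)·(−4)·(−6)·2 = −336 ≡ 2, so v_4 = 2^{−1} = 7 (mod 13).
  i = 5 (α = 2): (2−11)(2−8)(2−10)(2−4) = (−9)·(−6)·(−8)·(−2) = 864 ≡ 6, so v_5 = 6^{−1} = 11 (mod 13).
  v = [2, 1, 5, 7, 11].
Step 2: syndromes of r = [4, 6, 8, 2, 0] (all sums mod 13).
  S_0 = Σ v_i r_i = 2·4 + 1·6 + 5·8 + 7·2 + 11·0 = 68 ≡ 3.
  S_1 = Σ v_i α_i r_i = 2·11·4 + 1·8·6 + 5·10·8 + 7·4·2 + 11·2·0 = 592 ≡ 7.
  α_i^2 mod 13 = [4, 12, 9, 3, 4].
  S_2 = Σ v_i α_i^2 r_i = 2·4·4 + 1·12·6 + 5·9·8 + 7·3·2 + 11·4·0 = 506 ≡ 12.
  S = (3, 7, 12) ≠ 0, so r is not a codeword (an error is present).
Step 3: locate the error. For a single error e at position i, S_ℓ = v_i·e·α_i^ℓ, so α_err = S_1/S_0.
  S_0^{−1} = 3^{−1} = 9 (mod 13), so α_err = 7·9 = 63 ≡ 11 = α_1. Error position i = 1.
  Consistency check: S_2/S_1 = 12·2 = 24 ≡ 11 = α_err ✓ (single-error assumption holds).
Step 4: error magnitude e = S_0/v_1 = S_0·∏_{j≠1}(α_1 − α_j) = 3·7 = 21 ≡ 8 (mod 13).
Step 5: correct position 1: c_1 = r_1 − e = 4 − 8 ≡ 9 (mod 13). Hence c = [9, 6, 8, 2, 0].
  Check: interpolating c through the α_i gives m(x) = 11 + 1·x (degree < 2) with m(α_i) = c_i for every i, so c is indeed a codeword.


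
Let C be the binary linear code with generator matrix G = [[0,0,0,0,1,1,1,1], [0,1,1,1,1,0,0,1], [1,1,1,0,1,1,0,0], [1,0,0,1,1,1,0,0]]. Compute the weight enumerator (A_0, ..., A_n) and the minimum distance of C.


Weight distribution: A_0 = 1, A_2 = 2, A_3 = 1, A_4 = 5, A_5 = 6, A_7 = 1. Minimum distance d = 2.

Enumerate all 2^4 = 16 messages m ∈ F_2^4.
For each, compute codeword c = mG in F_2^8, then tally its weight.
  m = 0000 → c = 00000000, weight = 0.
  m = 1000 → c = 00001111, weight = 4.
  m = 0100 → c = 01111001, weight = 5.
  m = 1100 → c = 01110110, weight = 5.
  m = 0010 → c = 11101100, weight = 5.
  m = 1010 → c = 11100011, weight = 5.
  m = 0110 → c = 10010101, weight = 4.
  m = 1110 → c = 10011010, weight = 4.
  m = 0001 → c = 10011100, weight = 4.
  m = 1001 → c = 10010011, weight = 4.
  m = 0101 → c = 11100101, weight = 5.
  m = 1101 → c = 11101010, weight = 5.
  m = 0011 → c = 01110000, weight = 3.
  m = 1011 → c = 01111111, weight = 7.
  m = 0111 → c = 00001001, weight = 2.
  m = 1111 → c = 00000110, weight = 2.
Tally weights:
  weight 0: 1 codewords.
  weight 2: 2 codewords.
  weight 3: 1 codewords.
  weight 4: 5 codewords.
  weight 5: 6 codewords.
  weight 7: 1 codewords.
Minimum distance d = smallest w > 0 with A_w > 0 = 2.
Sanity: Σ A_w = 16 = 2^4 = 16 ✓.


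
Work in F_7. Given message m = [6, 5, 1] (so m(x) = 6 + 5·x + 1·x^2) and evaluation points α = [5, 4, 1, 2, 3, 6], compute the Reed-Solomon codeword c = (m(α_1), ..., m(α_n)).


c = [0, 0, 5, 6, 2, 2]

Message polynomial: m(x) = 6 + 5·x + 1·x^2 (mod 7).
For each evaluation point α_i, compute m(α_i) mod 7:
  α_1 = 5: Horner steps 1 → 3 → 0, so m(5) = 0.
  α_2 = 4: Horner steps 1 → 2 → 0, so m(4) = 0.
  α_3 = 1: Horner steps 1 → 6 → 5, so m(1) = 5.
  α_4 = 2: Horner steps 1 → 0 → 6, so m(2) = 6.
  α_5 = 3: Horner steps 1 → 1 → 2, so m(3) = 2.
  α_6 = 6: Horner steps 1 → 4 → 2, so m(6) = 2.
Codeword c = [0, 0, 5, 6, 2, 2] ∈ F_7^6.


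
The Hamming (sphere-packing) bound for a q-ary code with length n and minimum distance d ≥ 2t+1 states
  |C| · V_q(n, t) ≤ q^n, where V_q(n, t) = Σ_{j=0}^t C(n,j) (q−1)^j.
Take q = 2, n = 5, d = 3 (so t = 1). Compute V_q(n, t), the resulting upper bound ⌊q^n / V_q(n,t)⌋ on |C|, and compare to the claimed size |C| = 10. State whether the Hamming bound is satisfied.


V_q(n, t) = 6, q^n = 32, Hamming bound = 5, |C| = 10 > bound (violated).

Step 1: Compute V_q(n, t) = Σ_{j=0}^1 C(n, j) (q−1)^j.
  j = 0: C(5,0)·(1)^0 = 1·1 = 1.
  j = 1: C(5,1)·(1)^1 = 5·1 = 5.
  V_q(n, t) = 1 + 5 = 6.
Step 2: q^n = 2^5 = 32.
Step 3: Hamming bound ⌊q^n / V_q(n,t)⌋ = ⌊32/6⌋ = 5.
Step 4: Compare |C| = 10 to 5: violated.
The claimed |C| lies above the Hamming bound, so no 2-ary code of length 5 with d ≥ 3 can have 10 codewords.


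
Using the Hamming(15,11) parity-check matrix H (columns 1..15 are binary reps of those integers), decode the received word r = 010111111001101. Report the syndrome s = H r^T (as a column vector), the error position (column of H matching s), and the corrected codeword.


s = (1, 1, 0, 1)^T, error position = 13, corrected codeword c = 010111111001001

Compute s = H r^T mod 2 one row at a time:
  s_1 = 1 + 1 + 0 + 0 + 1 + 1 + 0 + 1 = 5 ≡ 1 (mod 2).
  s_2 = 1 + 1 + 1 + 1 + 1 + 1 + 0 + 1 = 7 ≡ 1 (mod 2).
  s_3 = 1 + 0 + 1 + 1 + 0 + 0 + 0 + 1 = 4 ≡ 0 (mod 2).
  s_4 = 0 + 0 + 1 + 1 + 1 + 0 + 1 + 1 = 5 ≡ 1 (mod 2).
s = (1, 1, 0, 1)^T — this equals column 13 of H (binary 1101), so error is at position 13.
Correct: flip bit 13 of r = 010111111001101 to get c = 010111111001001.


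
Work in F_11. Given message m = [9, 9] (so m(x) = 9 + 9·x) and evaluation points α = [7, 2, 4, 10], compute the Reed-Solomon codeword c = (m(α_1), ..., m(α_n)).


c = [6, 5, 1, 0]

Message polynomial: m(x) = 9 + 9·x (mod 11).
For each evaluation point α_i, compute m(α_i) mod 11:
  α_1 = 7: Horner steps 9 → 6, so m(7) = 6.
  α_2 = 2: Horner steps 9 → 5, so m(2) = 5.
  α_3 = 4: Horner steps 9 → 1, so m(4) = 1.
  α_4 = 10: Horner steps 9 → 0, so m(10) = 0.
Codeword c = [6, 5, 1, 0] ∈ F_11^4.


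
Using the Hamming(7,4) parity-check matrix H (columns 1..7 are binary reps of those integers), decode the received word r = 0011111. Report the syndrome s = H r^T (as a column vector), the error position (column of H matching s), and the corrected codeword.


s = (0, 1, 1)^T, error position = 3, corrected codeword c = 0001111

Compute s = H r^T mod 2 one row at a time:
  s_1 = 1 + 1 + 1 + 1 = 4 ≡ 0 (mod 2).
  s_2 = 0 + 1 + 1 + 1 = 3 ≡ 1 (mod 2).
  s_3 = 0 + 1 + 1 + 1 = 3 ≡ 1 (mod 2).
s = (0, 1, 1)^T — this equals column 3 of H (binary 011), so error is at position 3.
Correct: flip bit 3 of r = 0011111 to get c = 0001111.


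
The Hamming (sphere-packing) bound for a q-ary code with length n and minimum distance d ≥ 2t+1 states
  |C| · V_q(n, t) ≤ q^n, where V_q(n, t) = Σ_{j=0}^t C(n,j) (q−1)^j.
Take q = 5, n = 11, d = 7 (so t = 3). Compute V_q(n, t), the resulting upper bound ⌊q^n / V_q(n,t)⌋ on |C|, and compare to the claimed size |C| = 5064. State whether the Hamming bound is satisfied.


V_q(n, t) = 11485, q^n = 48828125, Hamming bound = 4251, |C| = 5064 > bound (violated).

Step 1: Compute V_q(n, t) = Σ_{j=0}^3 C(n, j) (q−1)^j.
  j = 0: C(11,0)·(4)^0 = 1·1 = 1.
  j = 1: C(11,1)·(4)^1 = 11·4 = 44.
  j = 2: C(11,2)·(4)^2 = 55·16 = 880.
  j = 3: C(11,3)·(4)^3 = 165·64 = 10560.
  V_q(n, t) = 1 + 44 + 880 + 10560 = 11485.
Step 2: q^n = 5^11 = 48828125.
Step 3: Hamming bound ⌊q^n / V_q(n,t)⌋ = ⌊48828125/11485⌋ = 4251.
Step 4: Compare |C| = 5064 to 4251: violated.
The claimed |C| lies above the Hamming bound, so no 5-ary code of length 11 with d ≥ 7 can have 5064 codewords.


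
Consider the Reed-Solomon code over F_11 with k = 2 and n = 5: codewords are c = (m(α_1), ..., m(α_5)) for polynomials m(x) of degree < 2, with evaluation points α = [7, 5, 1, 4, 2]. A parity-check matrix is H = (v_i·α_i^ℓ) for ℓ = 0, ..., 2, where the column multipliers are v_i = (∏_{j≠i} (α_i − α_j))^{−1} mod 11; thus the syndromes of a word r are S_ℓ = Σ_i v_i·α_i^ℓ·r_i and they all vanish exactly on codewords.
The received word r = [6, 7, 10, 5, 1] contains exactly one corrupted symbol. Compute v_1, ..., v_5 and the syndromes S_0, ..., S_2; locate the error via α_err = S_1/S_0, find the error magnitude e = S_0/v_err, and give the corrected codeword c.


S = (7, 5, 2), error at position 1, error magnitude e = 6, c = [0, 7, 10, 5, 1].

Step 1: column multipliers v_i = (∏_{j≠i}(α_i − α_j))^{−1} mod 11.
  i = 1 (α = 7): (7−5)(7−1)(7−4)(7−2) = 2·6·3·5 = 180 ≡ 4, so v_1 = 4^{−1} = 3 (mod 11).
  i = 2 (α = 5): (5−7)(5−1)(5−4)(5−2) = (−2)·4·1·3 = −24 ≡ 9, so v_2 = 9^{−1} = 5 (mod 11).
  i = 3 (α = 1): (1−7)(1−5)(1−4)(1−2) = (−6)·(−4)·(−3)·(−1) = 72 ≡ 6, so v_3 = 6^{−1} = 2 (mod 11).
  i = 4 (α = 4): (4−7)(4−5)(4−1)(4−2) = (−3)·(−1)·3·2 = 18 ≡ 7, so v_4 = 7^{−1} = 8 (mod 11).
  i = 5 (α = 2): (2−7)(2−5)(2−1)(2−4) = (−5)·(−3)·1·(−2) = −30 ≡ 3, so v_5 = 3^{−1} = 4 (mod 11).
  v = [3, 5, 2, 8, 4].
Step 2: syndromes of r = [6, 7, 10, 5, 1] (all sums mod 11).
  S_0 = Σ v_i r_i = 3·6 + 5·7 + 2·10 + 8·5 + 4·1 = 117 ≡ 7.
  S_1 = Σ v_i α_i r_i = 3·7·6 + 5·5·7 + 2·1·10 + 8·4·5 + 4·2·1 = 489 ≡ 5.
  α_i^2 mod 11 = [5, 3, 1, 5, 4].
  S_2 = Σ v_i α_i^2 r_i = 3·5·6 + 5·3·7 + 2·1·10 + 8·5·5 + 4·4·1 = 431 ≡ 2.
  S = (7, 5, 2) ≠ 0, so r is not a codeword (an error is present).
Step 3: locate the error. For a single error e at position i, S_ℓ = v_i·e·α_i^ℓ, so α_err = S_1/S_0.
  S_0^{−1} = 7^{−1} = 8 (mod 11), so α_err = 5·8 = 40 ≡ 7 = α_1. Error position i = 1.
  Consistency check: S_2/S_1 = 2·9 = 18 ≡ 7 = α_err ✓ (single-error assumption holds).
Step 4: error magnitude e = S_0/v_1 = S_0·∏_{j≠1}(α_1 − α_j) = 7·4 = 28 ≡ 6 (mod 11).
Step 5: correct position 1: c_1 = r_1 − e = 6 − 6 ≡ 0 (mod 11). Hence c = [0, 7, 10, 5, 1].
  Check: interpolating c through the α_i gives m(x) = 8 + 2·x (degree < 2) with m(α_i) = c_i for every i, so c is indeed a codeword.


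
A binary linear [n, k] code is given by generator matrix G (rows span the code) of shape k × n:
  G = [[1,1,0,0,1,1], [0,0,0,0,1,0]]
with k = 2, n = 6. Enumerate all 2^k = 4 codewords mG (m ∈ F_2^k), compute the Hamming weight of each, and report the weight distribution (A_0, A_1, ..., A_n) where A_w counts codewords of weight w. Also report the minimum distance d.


Weight distribution: A_0 = 1, A_1 = 1, A_3 = 1, A_4 = 1. Minimum distance d = 1.

Enumerate all 2^2 = 4 messages m ∈ F_2^2.
For each, compute codeword c = mG in F_2^6, then tally its weight.
  m = 00 → c = 000000, weight = 0.
  m = 10 → c = 110011, weight = 4.
  m = 01 → c = 000010, weight = 1.
  m = 11 → c = 110001, weight = 3.
Tally weights:
  weight 0: 1 codewords.
  weight 1: 1 codewords.
  weight 3: 1 codewords.
  weight 4: 1 codewords.
Minimum distance d = smallest w > 0 with A_w > 0 = 1.
Sanity: Σ A_w = 4 = 2^2 = 4 ✓.


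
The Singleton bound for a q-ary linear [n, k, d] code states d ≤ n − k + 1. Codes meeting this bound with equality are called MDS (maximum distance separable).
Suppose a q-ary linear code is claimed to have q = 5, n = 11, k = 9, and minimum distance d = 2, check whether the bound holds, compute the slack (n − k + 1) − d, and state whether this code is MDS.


Singleton RHS = n − k + 1 = 3, slack = 1, bound satisfied, not MDS.

Singleton bound: d ≤ n − k + 1.
Here n = 11, k = 9, so n − k + 1 = 3.
Given d = 2, check d ≤ 3: YES.
Slack = (n − k + 1) − d = 1.
The code is NOT MDS (slack = 1 > 0).
Description: the claimed parameters are [11, 9, 2]_5; such a code would be non-MDS.


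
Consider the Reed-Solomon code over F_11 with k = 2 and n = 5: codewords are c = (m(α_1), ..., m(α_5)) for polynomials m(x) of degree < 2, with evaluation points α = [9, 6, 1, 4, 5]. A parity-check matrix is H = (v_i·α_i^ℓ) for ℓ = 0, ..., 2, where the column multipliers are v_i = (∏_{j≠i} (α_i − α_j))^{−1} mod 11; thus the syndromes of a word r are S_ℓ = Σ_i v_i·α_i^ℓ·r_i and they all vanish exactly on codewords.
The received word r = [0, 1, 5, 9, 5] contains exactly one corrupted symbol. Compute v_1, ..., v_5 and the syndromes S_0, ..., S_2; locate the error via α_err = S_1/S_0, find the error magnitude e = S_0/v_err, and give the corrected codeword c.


S = (4, 4, 4), error at position 3, error magnitude e = 6, c = [0, 1, 10, 9, 5].

Step 1: column multipliers v_i = (∏_{j≠i}(α_i − α_j))^{−1} mod 11.
  i = 1 (α = 9): (9−6)(9−1)(9−4)(9−5) = 3·8·5·4 = 480 ≡ 7, so v_1 = 7^{−1} = 8 (mod 11).
  i = 2 (α = 6): (6−9)(6−1)(6−4)(6−5) = (−3)·5·2·1 = −30 ≡ 3, so v_2 = 3^{−1} = 4 (mod 11).
  i = 3 (α = 1): (1−9)(1−6)(1−4)(1−5) = (−8)·(−5)·(−3)·(−4) = 480 ≡ 7, so v_3 = 7^{−1} = 8 (mod 11).
  i = 4 (α = 4): (4−9)(4−6)(4−1)(4−5) = (−5)·(−2)·3·(−1) = −30 ≡ 3, so v_4 = 3^{−1} = 4 (mod 11).
  i = 5 (α = 5): (5−9)(5−6)(5−1)(5−4) = (−4)·(−1)·4·1 = 16 ≡ 5, so v_5 = 5^{−1} = 9 (mod 11).
  v = [8, 4, 8, 4, 9].
Step 2: syndromes of r = [0, 1, 5, 9, 5] (all sums mod 11).
  S_0 = Σ v_i r_i = 8·0 + 4·1 + 8·5 + 4·9 + 9·5 = 125 ≡ 4.
  S_1 = Σ v_i α_i r_i = 8·9·0 + 4·6·1 + 8·1·5 + 4·4·9 + 9·5·5 = 433 ≡ 4.
  α_i^2 mod 11 = [4, 3, 1, 5, 3].
  S_2 = Σ v_i α_i^2 r_i = 8·4·0 + 4·3·1 + 8·1·5 + 4·5·9 + 9·3·5 = 367 ≡ 4.
  S = (4, 4, 4) ≠ 0, so r is not a codeword (an error is present).
Step 3: locate the error. For a single error e at position i, S_ℓ = v_i·e·α_i^ℓ, so α_err = S_1/S_0.
  S_0^{−1} = 4^{−1} = 3 (mod 11), so α_err = 4·3 = 12 ≡ 1 = α_3. Error position i = 3.
  Consistency check: S_2/S_1 = 4·3 = 12 ≡ 1 = α_err ✓ (single-error assumption holds).
Step 4: error magnitude e = S_0/v_3 = S_0·∏_{j≠3}(α_3 − α_j) = 4·7 = 28 ≡ 6 (mod 11).
Step 5: correct position 3: c_3 = r_3 − e = 5 − 6 ≡ 10 (mod 11). Hence c = [0, 1, 10, 9, 5].
  Check: interpolating c through the α_i gives m(x) = 3 + 7·x (degree < 2) with m(α_i) = c_i for every i, so c is indeed a codeword.


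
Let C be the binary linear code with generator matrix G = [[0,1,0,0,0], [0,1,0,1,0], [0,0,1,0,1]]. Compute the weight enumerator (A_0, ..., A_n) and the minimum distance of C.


Weight distribution: A_0 = 1, A_1 = 2, A_2 = 2, A_3 = 2, A_4 = 1. Minimum distance d = 1.

Enumerate all 2^3 = 8 messages m ∈ F_2^3.
For each, compute codeword c = mG in F_2^5, then tally its weight.
  m = 000 → c = 00000, weight = 0.
  m = 100 → c = 01000, weight = 1.
  m = 010 → c = 01010, weight = 2.
  m = 110 → c = 00010, weight = 1.
  m = 001 → c = 00101, weight = 2.
  m = 101 → c = 01101, weight = 3.
  m = 011 → c = 01111, weight = 4.
  m = 111 → c = 00111, weight = 3.
Tally weights:
  weight 0: 1 codewords.
  weight 1: 2 codewords.
  weight 2: 2 codewords.
  weight 3: 2 codewords.
  weight 4: 1 codewords.
Minimum distance d = smallest w > 0 with A_w > 0 = 1.
Sanity: Σ A_w = 8 = 2^3 = 8 ✓.


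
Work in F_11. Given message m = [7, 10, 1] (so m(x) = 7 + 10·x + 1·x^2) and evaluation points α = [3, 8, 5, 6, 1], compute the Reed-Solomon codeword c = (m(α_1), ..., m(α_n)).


c = [2, 8, 5, 4, 7]

Message polynomial: m(x) = 7 + 10·x + 1·x^2 (mod 11).
For each evaluation point α_i, compute m(α_i) mod 11:
  α_1 = 3: Horner steps 1 → 2 → 2, so m(3) = 2.
  α_2 = 8: Horner steps 1 → 7 → 8, so m(8) = 8.
  α_3 = 5: Horner steps 1 → 4 → 5, so m(5) = 5.
  α_4 = 6: Horner steps 1 → 5 → 4, so m(6) = 4.
  α_5 = 1: Horner steps 1 → 0 → 7, so m(1) = 7.
Codeword c = [2, 8, 5, 4, 7] ∈ F_11^5.


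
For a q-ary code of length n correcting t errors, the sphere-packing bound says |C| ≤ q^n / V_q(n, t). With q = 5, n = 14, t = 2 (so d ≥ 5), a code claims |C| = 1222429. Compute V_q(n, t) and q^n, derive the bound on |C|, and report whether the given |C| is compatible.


V_q(n, t) = 1513, q^n = 6103515625, Hamming bound = 4034048, |C| = 1222429 ≤ bound (satisfied).

Step 1: Compute V_q(n, t) = Σ_{j=0}^2 C(n, j) (q−1)^j.
  j = 0: C(14,0)·(4)^0 = 1·1 = 1.
  j = 1: C(14,1)·(4)^1 = 14·4 = 56.
  j = 2: C(14,2)·(4)^2 = 91·16 = 1456.
  V_q(n, t) = 1 + 56 + 1456 = 1513.
Step 2: q^n = 5^14 = 6103515625.
Step 3: Hamming bound ⌊q^n / V_q(n,t)⌋ = ⌊6103515625/1513⌋ = 4034048.
Step 4: Compare |C| = 1222429 to 4034048: satisfied.
The claimed |C| lies below the Hamming bound.


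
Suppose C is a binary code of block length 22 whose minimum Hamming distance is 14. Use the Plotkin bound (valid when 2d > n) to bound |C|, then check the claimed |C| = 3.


Plotkin bound M ≤ 4; given |C| = 3 ≤ bound (satisfied).

Check applicability: 2d = 28, n = 22.
2d − n = 6 > 0, so Plotkin applies.
Compute d/(2d−n) = 14/6 ≈ 2.3333.
⌊d/(2d−n)⌋ = 2.
Plotkin bound: M ≤ 2·2 = 4.
Given |C| = 3, check: satisfied.
This |C| is below the Plotkin bound.


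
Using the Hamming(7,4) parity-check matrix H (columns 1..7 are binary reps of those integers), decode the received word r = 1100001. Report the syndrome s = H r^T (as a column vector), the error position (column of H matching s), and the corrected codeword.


s = (1, 0, 0)^T, error position = 4, corrected codeword c = 1101001

Compute s = H r^T mod 2 one row at a time:
  s_1 = 0 + 0 + 0 + 1 = 1 ≡ 1 (mod 2).
  s_2 = 1 + 0 + 0 + 1 = 2 ≡ 0 (mod 2).
  s_3 = 1 + 0 + 0 + 1 = 2 ≡ 0 (mod 2).
s = (1, 0, 0)^T — this equals column 4 of H (binary 100), so error is at position 4.
Correct: flip bit 4 of r = 1100001 to get c = 1101001.


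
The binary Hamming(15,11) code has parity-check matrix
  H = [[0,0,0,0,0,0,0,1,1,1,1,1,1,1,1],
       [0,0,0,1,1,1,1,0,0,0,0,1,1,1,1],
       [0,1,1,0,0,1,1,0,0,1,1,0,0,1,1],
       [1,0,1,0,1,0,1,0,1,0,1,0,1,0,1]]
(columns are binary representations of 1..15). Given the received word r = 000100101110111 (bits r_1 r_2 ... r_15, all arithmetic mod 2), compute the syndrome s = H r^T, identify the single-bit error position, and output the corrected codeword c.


s = (0, 1, 1, 1)^T, error position = 7, corrected codeword c = 000100001110111

Compute s = H r^T mod 2 one row at a time:
  s_1 = 0 + 1 + 1 + 1 + 0 + 1 + 1 + 1 = 6 ≡ 0 (mod 2).
  s_2 = 1 + 0 + 0 + 1 + 0 + 1 + 1 + 1 = 5 ≡ 1 (mod 2).
  s_3 = 0 + 0 + 0 + 1 + 1 + 1 + 1 + 1 = 5 ≡ 1 (mod 2).
  s_4 = 0 + 0 + 0 + 1 + 1 + 1 + 1 + 1 = 5 ≡ 1 (mod 2).
s = (0, 1, 1, 1)^T — this equals column 7 of H (binary 0111), so error is at position 7.
Correct: flip bit 7 of r = 000100101110111 to get c = 000100001110111.


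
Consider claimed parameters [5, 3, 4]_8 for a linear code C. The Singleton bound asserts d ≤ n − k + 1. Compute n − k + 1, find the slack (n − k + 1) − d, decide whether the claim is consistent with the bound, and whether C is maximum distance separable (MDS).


Singleton RHS = n − k + 1 = 3, slack = -1, bound violated (no such code; not MDS).

Singleton bound: d ≤ n − k + 1.
Here n = 5, k = 3, so n − k + 1 = 3.
Given d = 4, check d ≤ 3: NO.
Slack = (n − k + 1) − d = -1.
The slack is negative: d = 4 exceeds n − k + 1 = 3 by 1, so the Singleton bound is violated and no linear [5, 3, 4]_8 code can exist. In particular it is not MDS (MDS requires d = n − k + 1 exactly).
Description: the claimed parameters are [5, 3, 4]_8; such a code would be impossible (violates the Singleton bound).


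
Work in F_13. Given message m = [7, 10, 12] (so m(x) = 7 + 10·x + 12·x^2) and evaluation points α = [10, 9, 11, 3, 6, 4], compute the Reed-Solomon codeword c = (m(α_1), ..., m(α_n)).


c = [7, 3, 9, 2, 5, 5]

Message polynomial: m(x) = 7 + 10·x + 12·x^2 (mod 13).
For each evaluation point α_i, compute m(α_i) mod 13:
  α_1 = 10: Horner steps 12 → 0 → 7, so m(10) = 7.
  α_2 = 9: Horner steps 12 → 1 → 3, so m(9) = 3.
  α_3 = 11: Horner steps 12 → 12 → 9, so m(11) = 9.
  α_4 = 3: Horner steps 12 → 7 → 2, so m(3) = 2.
  α_5 = 6: Horner steps 12 → 4 → 5, so m(6) = 5.
  α_6 = 4: Horner steps 12 → 6 → 5, so m(4) = 5.
Codeword c = [7, 3, 9, 2, 5, 5] ∈ F_13^6.


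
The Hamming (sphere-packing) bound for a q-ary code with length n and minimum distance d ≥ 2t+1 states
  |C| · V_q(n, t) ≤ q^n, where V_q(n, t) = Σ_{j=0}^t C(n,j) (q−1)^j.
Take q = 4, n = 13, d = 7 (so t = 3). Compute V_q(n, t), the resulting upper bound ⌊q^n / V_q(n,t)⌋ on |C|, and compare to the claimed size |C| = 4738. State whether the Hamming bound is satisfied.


V_q(n, t) = 8464, q^n = 67108864, Hamming bound = 7928, |C| = 4738 ≤ bound (satisfied).

Step 1: Compute V_q(n, t) = Σ_{j=0}^3 C(n, j) (q−1)^j.
  j = 0: C(13,0)·(3)^0 = 1·1 = 1.
  j = 1: C(13,1)·(3)^1 = 13·3 = 39.
  j = 2: C(13,2)·(3)^2 = 78·9 = 702.
  j = 3: C(13,3)·(3)^3 = 286·27 = 7722.
  V_q(n, t) = 1 + 39 + 702 + 7722 = 8464.
Step 2: q^n = 4^13 = 67108864.
Step 3: Hamming bound ⌊q^n / V_q(n,t)⌋ = ⌊67108864/8464⌋ = 7928.
Step 4: Compare |C| = 4738 to 7928: satisfied.
The claimed |C| lies below the Hamming bound.


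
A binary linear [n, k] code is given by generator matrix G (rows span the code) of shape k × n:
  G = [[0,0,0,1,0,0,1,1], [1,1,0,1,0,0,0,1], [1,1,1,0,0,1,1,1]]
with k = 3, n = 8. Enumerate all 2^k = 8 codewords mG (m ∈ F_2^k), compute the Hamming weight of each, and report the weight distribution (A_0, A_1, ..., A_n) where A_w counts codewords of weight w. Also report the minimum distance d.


Weight distribution: A_0 = 1, A_3 = 3, A_4 = 2, A_5 = 1, A_6 = 1. Minimum distance d = 3.

Enumerate all 2^3 = 8 messages m ∈ F_2^3.
For each, compute codeword c = mG in F_2^8, then tally its weight.
  m = 000 → c = 00000000, weight = 0.
  m = 100 → c = 00010011, weight = 3.
  m = 010 → c = 11010001, weight = 4.
  m = 110 → c = 11000010, weight = 3.
  m = 001 → c = 11100111, weight = 6.
  m = 101 → c = 11110100, weight = 5.
  m = 011 → c = 00110110, weight = 4.
  m = 111 → c = 00100101, weight = 3.
Tally weights:
  weight 0: 1 codewords.
  weight 3: 3 codewords.
  weight 4: 2 codewords.
  weight 5: 1 codewords.
  weight 6: 1 codewords.
Minimum distance d = smallest w > 0 with A_w > 0 = 3.
Sanity: Σ A_w = 8 = 2^3 = 8 ✓.


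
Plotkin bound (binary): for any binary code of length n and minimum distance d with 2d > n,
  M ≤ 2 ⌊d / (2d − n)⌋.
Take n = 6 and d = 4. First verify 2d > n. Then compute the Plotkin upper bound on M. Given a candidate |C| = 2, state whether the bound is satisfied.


Plotkin bound M ≤ 4; given |C| = 2 ≤ bound (satisfied).

Check applicability: 2d = 8, n = 6.
2d − n = 2 > 0, so Plotkin applies.
Compute d/(2d−n) = 4/2 ≈ 2.0000.
⌊d/(2d−n)⌋ = 2.
Plotkin bound: M ≤ 2·2 = 4.
Given |C| = 2, check: satisfied.
This |C| is below the Plotkin bound.


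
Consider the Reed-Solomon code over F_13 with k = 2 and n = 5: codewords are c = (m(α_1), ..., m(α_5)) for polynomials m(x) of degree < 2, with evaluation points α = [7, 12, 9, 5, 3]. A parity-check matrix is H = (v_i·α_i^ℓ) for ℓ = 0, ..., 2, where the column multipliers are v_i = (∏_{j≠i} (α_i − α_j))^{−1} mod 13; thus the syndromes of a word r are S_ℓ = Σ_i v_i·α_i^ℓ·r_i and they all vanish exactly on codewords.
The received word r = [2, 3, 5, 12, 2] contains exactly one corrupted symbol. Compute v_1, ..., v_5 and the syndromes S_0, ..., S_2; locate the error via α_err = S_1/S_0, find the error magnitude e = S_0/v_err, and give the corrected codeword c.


S = (2, 6, 5), error at position 5, error magnitude e = 6, c = [2, 3, 5, 12, 9].

Step 1: column multipliers v_i = (∏_{j≠i}(α_i − α_j))^{−1} mod 13.
  i = 1 (α = 7): (7−12)(7−9)(7−5)(7−3) = (−5)·(−2)·2·4 = 80 ≡ 2, so v_1 = 2^{−1} = 7 (mod 13).
  i = 2 (α = 12): (12−7)(12−9)(12−5)(12−3) = 5·3·7·9 = 945 ≡ 9, so v_2 = 9^{−1} = 3 (mod 13).
  i = 3 (α = 9): (9−7)(9−12)(9−5)(9−3) = 2·(−3)·4·6 = −144 ≡ 12, so v_3 = 12^{−1} = 12 (mod 13).
  i = 4 (α = 5): (5−7)(5−12)(5−9)(5−3) = (−2)·(−7)·(−4)·2 = −112 ≡ 5, so v_4 = 5^{−1} = 8 (mod 13).
  i = 5 (α = 3): (3−7)(3−12)(3−9)(3−5) = (−4)·(−9)·(−6)·(−2) = 432 ≡ 3, so v_5 = 3^{−1} = 9 (mod 13).
  v = [7, 3, 12, 8, 9].
Step 2: syndromes of r = [2, 3, 5, 12, 2] (all sums mod 13).
  S_0 = Σ v_i r_i = 7·2 + 3·3 + 12·5 + 8·12 + 9·2 = 197 ≡ 2.
  S_1 = Σ v_i α_i r_i = 7·7·2 + 3·12·3 + 12·9·5 + 8·5·12 + 9·3·2 = 1280 ≡ 6.
  α_i^2 mod 13 = [10, 1, 3, 12, 9].
  S_2 = Σ v_i α_i^2 r_i = 7·10·2 + 3·1·3 + 12·3·5 + 8·12·12 + 9·9·2 = 1643 ≡ 5.
  S = (2, 6, 5) ≠ 0, so r is not a codeword (an error is present).
Step 3: locate the error. For a single error e at position i, S_ℓ = v_i·e·α_i^ℓ, so α_err = S_1/S_0.
  S_0^{−1} = 2^{−1} = 7 (mod 13), so α_err = 6·7 = 42 ≡ 3 = α_5. Error position i = 5.
  Consistency check: S_2/S_1 = 5·11 = 55 ≡ 3 = α_err ✓ (single-error assumption holds).
Step 4: error magnitude e = S_0/v_5 = S_0·∏_{j≠5}(α_5 − α_j) = 2·3 = 6 ≡ 6 (mod 13).
Step 5: correct position 5: c_5 = r_5 − e = 2 − 6 ≡ 9 (mod 13). Hence c = [2, 3, 5, 12, 9].
  Check: interpolating c through the α_i gives m(x) = 11 + 8·x (degree < 2) with m(α_i) = c_i for every i, so c is indeed a codeword.


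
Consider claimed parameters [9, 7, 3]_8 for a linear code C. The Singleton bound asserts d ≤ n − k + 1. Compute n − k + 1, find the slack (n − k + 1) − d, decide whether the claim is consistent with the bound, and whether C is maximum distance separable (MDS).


Singleton RHS = n − k + 1 = 3, slack = 0, bound satisfied, MDS.

Singleton bound: d ≤ n − k + 1.
Here n = 9, k = 7, so n − k + 1 = 3.
Given d = 3, check d ≤ 3: YES.
Slack = (n − k + 1) − d = 0.
The code is MDS (slack = 0).
Description: the claimed parameters are [9, 7, 3]_8; such a code would be MDS (meets Singleton bound).


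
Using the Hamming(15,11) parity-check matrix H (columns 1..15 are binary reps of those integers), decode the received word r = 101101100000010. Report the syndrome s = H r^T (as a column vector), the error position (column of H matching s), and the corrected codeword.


s = (1, 0, 0, 1)^T, error position = 9, corrected codeword c = 101101101000010

Compute s = H r^T mod 2 one row at a time:
  s_1 = 0 + 0 + 0 + 0 + 0 + 0 + 1 + 0 = 1 ≡ 1 (mod 2).
  s_2 = 1 + 0 + 1 + 1 + 0 + 0 + 1 + 0 = 4 ≡ 0 (mod 2).
  s_3 = 0 + 1 + 1 + 1 + 0 + 0 + 1 + 0 = 4 ≡ 0 (mod 2).
  s_4 = 1 + 1 + 0 + 1 + 0 + 0 + 0 + 0 = 3 ≡ 1 (mod 2).
s = (1, 0, 0, 1)^T — this equals column 9 of H (binary 1001), so error is at position 9.
Correct: flip bit 9 of r = 101101100000010 to get c = 101101101000010.


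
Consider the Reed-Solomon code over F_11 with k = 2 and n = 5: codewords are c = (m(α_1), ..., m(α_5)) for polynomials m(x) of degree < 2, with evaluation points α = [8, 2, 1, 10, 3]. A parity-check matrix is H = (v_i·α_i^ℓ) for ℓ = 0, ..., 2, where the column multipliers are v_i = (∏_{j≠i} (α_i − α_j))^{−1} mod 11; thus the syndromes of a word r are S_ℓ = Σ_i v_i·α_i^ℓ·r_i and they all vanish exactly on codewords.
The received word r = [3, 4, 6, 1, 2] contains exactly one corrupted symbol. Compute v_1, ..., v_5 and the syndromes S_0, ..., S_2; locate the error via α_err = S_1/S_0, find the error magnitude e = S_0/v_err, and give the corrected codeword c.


S = (5, 6, 5), error at position 4, error magnitude e = 2, c = [3, 4, 6, 10, 2].

Step 1: column multipliers v_i = (∏_{j≠i}(α_i − α_j))^{−1} mod 11.
  i = 1 (α = 8): (8−2)(8−1)(8−10)(8−3) = 6·7·(−2)·5 = −420 ≡ 9, so v_1 = 9^{−1} = 5 (mod 11).
  i = 2 (α = 2): (2−8)(2−1)(2−10)(2−3) = (−6)·1·(−8)·(−1) = −48 ≡ 7, so v_2 = 7^{−1} = 8 (mod 11).
  i = 3 (α = 1): (1−8)(1−2)(1−10)(1−3) = (−7)·(−1)·(−9)·(−2) = 126 ≡ 5, so v_3 = 5^{−1} = 9 (mod 11).
  i = 4 (α = 10): (10−8)(10−2)(10−1)(10−3) = 2·8·9·7 = 1008 ≡ 7, so v_4 = 7^{−1} = 8 (mod 11).
  i = 5 (α = 3): (3−8)(3−2)(3−1)(3−10) = (−5)·1·2·(−7) = 70 ≡ 4, so v_5 = 4^{−1} = 3 (mod 11).
  v = [5, 8, 9, 8, 3].
Step 2: syndromes of r = [3, 4, 6, 1, 2] (all sums mod 11).
  S_0 = Σ v_i r_i = 5·3 + 8·4 + 9·6 + 8·1 + 3·2 = 115 ≡ 5.
  S_1 = Σ v_i α_i r_i = 5·8·3 + 8·2·4 + 9·1·6 + 8·10·1 + 3·3·2 = 336 ≡ 6.
  α_i^2 mod 11 = [9, 4, 1, 1, 9].
  S_2 = Σ v_i α_i^2 r_i = 5·9·3 + 8·4·4 + 9·1·6 + 8·1·1 + 3·9·2 = 379 ≡ 5.
  S = (5, 6, 5) ≠ 0, so r is not a codeword (an error is present).
Step 3: locate the error. For a single error e at position i, S_ℓ = v_i·e·α_i^ℓ, so α_err = S_1/S_0.
  S_0^{−1} = 5^{−1} = 9 (mod 11), so α_err = 6·9 = 54 ≡ 10 = α_4. Error position i = 4.
  Consistency check: S_2/S_1 = 5·2 = 10 ≡ 10 = α_err ✓ (single-error assumption holds).
Step 4: error magnitude e = S_0/v_4 = S_0·∏_{j≠4}(α_4 − α_j) = 5·7 = 35 ≡ 2 (mod 11).
Step 5: correct position 4: c_4 = r_4 − e = 1 − 2 ≡ 10 (mod 11). Hence c = [3, 4, 6, 10, 2].
  Check: interpolating c through the α_i gives m(x) = 8 + 9·x (degree < 2) with m(α_i) = c_i for every i, so c is indeed a codeword.


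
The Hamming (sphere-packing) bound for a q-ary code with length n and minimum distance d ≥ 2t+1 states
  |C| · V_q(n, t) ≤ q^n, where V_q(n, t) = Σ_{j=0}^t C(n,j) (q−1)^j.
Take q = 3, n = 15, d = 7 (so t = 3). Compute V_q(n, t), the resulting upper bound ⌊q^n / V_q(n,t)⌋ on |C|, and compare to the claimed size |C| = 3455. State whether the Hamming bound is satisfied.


V_q(n, t) = 4091, q^n = 14348907, Hamming bound = 3507, |C| = 3455 ≤ bound (satisfied).

Step 1: Compute V_q(n, t) = Σ_{j=0}^3 C(n, j) (q−1)^j.
  j = 0: C(15,0)·(2)^0 = 1·1 = 1.
  j = 1: C(15,1)·(2)^1 = 15·2 = 30.
  j = 2: C(15,2)·(2)^2 = 105·4 = 420.
  j = 3: C(15,3)·(2)^3 = 455·8 = 3640.
  V_q(n, t) = 1 + 30 + 420 + 3640 = 4091.
Step 2: q^n = 3^15 = 14348907.
Step 3: Hamming bound ⌊q^n / V_q(n,t)⌋ = ⌊14348907/4091⌋ = 3507.
Step 4: Compare |C| = 3455 to 3507: satisfied.
The claimed |C| lies below the Hamming bound.


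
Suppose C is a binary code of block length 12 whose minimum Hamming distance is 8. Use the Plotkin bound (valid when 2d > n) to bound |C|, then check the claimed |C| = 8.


Plotkin bound M ≤ 4; given |C| = 8 > bound (violated).

Check applicability: 2d = 16, n = 12.
2d − n = 4 > 0, so Plotkin applies.
Compute d/(2d−n) = 8/4 ≈ 2.0000.
⌊d/(2d−n)⌋ = 2.
Plotkin bound: M ≤ 2·2 = 4.
Given |C| = 8, check: VIOLATED.
This |C| is above the Plotkin bound, so no binary code with n = 12, d = 8 and 8 codewords exists.


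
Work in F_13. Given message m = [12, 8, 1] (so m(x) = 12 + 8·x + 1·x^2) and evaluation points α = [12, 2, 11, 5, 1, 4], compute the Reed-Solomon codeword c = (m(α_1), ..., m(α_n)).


c = [5, 6, 0, 12, 8, 8]

Message polynomial: m(x) = 12 + 8·x + 1·x^2 (mod 13).
For each evaluation point α_i, compute m(α_i) mod 13:
  α_1 = 12: Horner steps 1 → 7 → 5, so m(12) = 5.
  α_2 = 2: Horner steps 1 → 10 → 6, so m(2) = 6.
  α_3 = 11: Horner steps 1 → 6 → 0, so m(11) = 0.
  α_4 = 5: Horner steps 1 → 0 → 12, so m(5) = 12.
  α_5 = 1: Horner steps 1 → 9 → 8, so m(1) = 8.
  α_6 = 4: Horner steps 1 → 12 → 8, so m(4) = 8.
Codeword c = [5, 6, 0, 12, 8, 8] ∈ F_13^6.
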